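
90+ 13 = 103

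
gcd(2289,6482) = 7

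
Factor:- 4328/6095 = - 2^3*5^( - 1)*23^(-1 )*53^( - 1 )*541^1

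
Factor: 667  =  23^1*29^1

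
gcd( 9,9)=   9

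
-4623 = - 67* 69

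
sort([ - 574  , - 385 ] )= [ - 574,-385 ] 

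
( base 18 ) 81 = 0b10010001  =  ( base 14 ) A5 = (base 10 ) 145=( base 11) 122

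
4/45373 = 4/45373 = 0.00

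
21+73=94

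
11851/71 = 11851/71 =166.92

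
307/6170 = 307/6170 = 0.05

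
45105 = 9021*5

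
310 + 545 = 855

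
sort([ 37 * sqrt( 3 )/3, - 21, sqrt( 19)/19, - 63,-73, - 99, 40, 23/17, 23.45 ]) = [ - 99, - 73, - 63, - 21 , sqrt( 19 ) /19,23/17, 37*sqrt (3) /3, 23.45, 40 ] 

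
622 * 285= 177270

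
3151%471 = 325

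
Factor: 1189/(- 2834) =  - 2^ ( - 1)*13^(-1)*29^1*41^1  *  109^ ( - 1)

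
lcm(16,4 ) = 16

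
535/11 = 48 + 7/11 =48.64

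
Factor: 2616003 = 3^3*13^1 * 29^1*257^1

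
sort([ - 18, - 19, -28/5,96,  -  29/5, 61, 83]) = [ - 19, - 18, - 29/5, -28/5, 61 , 83,96 ] 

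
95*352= 33440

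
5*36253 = 181265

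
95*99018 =9406710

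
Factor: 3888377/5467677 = 3^(-1)*1361^1 * 2857^1*1822559^( - 1)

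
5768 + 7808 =13576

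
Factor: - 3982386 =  - 2^1*3^1*17^1*39043^1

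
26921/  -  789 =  - 35+694/789 = - 34.12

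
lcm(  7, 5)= 35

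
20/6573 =20/6573= 0.00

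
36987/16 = 2311 + 11/16 = 2311.69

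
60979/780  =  60979/780 =78.18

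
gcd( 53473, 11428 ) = 1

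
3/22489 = 3/22489 = 0.00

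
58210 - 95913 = -37703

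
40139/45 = 40139/45 =891.98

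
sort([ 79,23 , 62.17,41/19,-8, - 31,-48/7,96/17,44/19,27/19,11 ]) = [ - 31, - 8, -48/7, 27/19, 41/19, 44/19 , 96/17, 11, 23, 62.17,79] 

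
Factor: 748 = 2^2*11^1*17^1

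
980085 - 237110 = 742975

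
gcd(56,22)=2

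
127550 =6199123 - 6071573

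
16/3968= 1/248=0.00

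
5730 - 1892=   3838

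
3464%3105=359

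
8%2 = 0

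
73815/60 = 4921/4 = 1230.25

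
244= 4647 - 4403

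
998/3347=998/3347 = 0.30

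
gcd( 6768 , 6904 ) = 8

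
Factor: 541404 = 2^2*3^5*557^1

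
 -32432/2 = - 16216 = - 16216.00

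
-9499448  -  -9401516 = - 97932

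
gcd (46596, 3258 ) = 6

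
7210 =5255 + 1955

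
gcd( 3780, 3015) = 45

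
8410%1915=750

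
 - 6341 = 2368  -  8709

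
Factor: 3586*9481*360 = 2^4*3^2* 5^1*11^1*19^1*163^1*499^1=   12239591760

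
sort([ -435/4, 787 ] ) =[-435/4,  787 ] 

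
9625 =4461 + 5164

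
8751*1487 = 13012737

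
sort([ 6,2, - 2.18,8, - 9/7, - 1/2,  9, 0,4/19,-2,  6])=[ - 2.18, - 2, - 9/7,- 1/2,0,4/19,2,  6, 6,8,9 ]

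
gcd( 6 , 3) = 3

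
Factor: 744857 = 19^1*197^1*199^1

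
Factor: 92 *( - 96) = - 8832 = -2^7*3^1*23^1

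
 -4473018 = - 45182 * 99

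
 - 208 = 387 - 595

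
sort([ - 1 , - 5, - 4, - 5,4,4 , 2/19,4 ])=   [ - 5, - 5,- 4, - 1,2/19,4,4,4]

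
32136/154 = 208 + 52/77 = 208.68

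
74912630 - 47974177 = 26938453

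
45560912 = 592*76961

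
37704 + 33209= 70913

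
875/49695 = 175/9939 = 0.02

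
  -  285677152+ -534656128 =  - 820333280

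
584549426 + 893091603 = 1477641029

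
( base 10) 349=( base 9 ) 427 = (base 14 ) 1ad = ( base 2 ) 101011101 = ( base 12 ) 251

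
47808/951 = 15936/317 = 50.27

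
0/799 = 0  =  0.00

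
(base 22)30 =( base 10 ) 66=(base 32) 22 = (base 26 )2E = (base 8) 102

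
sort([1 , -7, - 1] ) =[-7, - 1,1]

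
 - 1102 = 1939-3041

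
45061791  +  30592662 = 75654453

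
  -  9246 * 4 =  -36984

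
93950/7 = 93950/7=   13421.43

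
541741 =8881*61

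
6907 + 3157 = 10064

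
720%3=0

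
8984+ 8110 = 17094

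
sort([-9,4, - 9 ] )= [ - 9, - 9 , 4]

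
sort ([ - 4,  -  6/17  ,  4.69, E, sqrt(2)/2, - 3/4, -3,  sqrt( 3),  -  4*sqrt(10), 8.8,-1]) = [ - 4*sqrt(10 ), - 4,- 3, - 1, - 3/4, - 6/17  ,  sqrt( 2 ) /2, sqrt( 3), E , 4.69,8.8] 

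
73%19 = 16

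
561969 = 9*62441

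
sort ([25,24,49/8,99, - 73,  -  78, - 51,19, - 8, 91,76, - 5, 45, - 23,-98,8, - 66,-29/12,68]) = [ - 98, - 78, - 73, - 66,-51, - 23,- 8, - 5, - 29/12,49/8,8, 19,24, 25, 45 , 68, 76, 91,99]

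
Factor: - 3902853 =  - 3^1*283^1*4597^1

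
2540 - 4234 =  - 1694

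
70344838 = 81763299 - 11418461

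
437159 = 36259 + 400900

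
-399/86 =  - 399/86 = - 4.64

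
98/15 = 98/15 = 6.53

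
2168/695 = 3 + 83/695 = 3.12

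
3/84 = 1/28 = 0.04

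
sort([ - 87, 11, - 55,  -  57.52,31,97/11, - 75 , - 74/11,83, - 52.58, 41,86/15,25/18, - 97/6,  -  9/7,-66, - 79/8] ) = [ - 87, - 75, - 66, - 57.52, - 55 ,  -  52.58,  -  97/6, - 79/8, - 74/11, - 9/7,25/18,86/15, 97/11,11, 31,  41,83 ]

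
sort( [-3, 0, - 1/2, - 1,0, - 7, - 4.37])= [-7,- 4.37, - 3, -1, - 1/2,0,0] 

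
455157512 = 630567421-175409909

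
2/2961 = 2/2961 = 0.00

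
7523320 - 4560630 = 2962690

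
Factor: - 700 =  - 2^2*5^2*7^1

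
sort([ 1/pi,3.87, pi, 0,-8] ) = [ - 8, 0, 1/pi,pi,3.87] 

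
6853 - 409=6444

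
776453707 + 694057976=1470511683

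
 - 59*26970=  - 1591230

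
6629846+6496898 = 13126744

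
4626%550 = 226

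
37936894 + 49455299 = 87392193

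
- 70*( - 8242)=576940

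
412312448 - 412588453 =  - 276005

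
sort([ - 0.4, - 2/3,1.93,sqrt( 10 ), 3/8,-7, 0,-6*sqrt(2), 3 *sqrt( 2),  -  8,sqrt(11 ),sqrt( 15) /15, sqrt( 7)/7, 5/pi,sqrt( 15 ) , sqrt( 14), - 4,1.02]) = [ - 6*sqrt( 2),-8, - 7, - 4, - 2/3 , - 0.4,0 , sqrt( 15)/15, 3/8, sqrt(7 )/7, 1.02,5/pi,1.93,sqrt( 10 ), sqrt( 11), sqrt( 14), sqrt(15 ), 3* sqrt(2) ] 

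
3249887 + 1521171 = 4771058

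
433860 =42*10330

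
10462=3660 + 6802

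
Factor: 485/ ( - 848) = -2^( -4) * 5^1*53^( - 1 )*97^1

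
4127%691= 672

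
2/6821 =2/6821 = 0.00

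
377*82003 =30915131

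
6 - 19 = - 13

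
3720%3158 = 562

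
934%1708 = 934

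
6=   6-0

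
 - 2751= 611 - 3362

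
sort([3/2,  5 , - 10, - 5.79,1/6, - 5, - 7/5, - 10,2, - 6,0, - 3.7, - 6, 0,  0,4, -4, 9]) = [ - 10, - 10  , - 6, - 6, - 5.79, - 5, - 4,- 3.7, - 7/5,0,0, 0, 1/6, 3/2,2, 4,5,9 ]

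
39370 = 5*7874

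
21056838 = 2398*8781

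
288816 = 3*96272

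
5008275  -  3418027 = 1590248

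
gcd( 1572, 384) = 12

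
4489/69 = 4489/69 = 65.06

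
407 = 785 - 378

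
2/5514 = 1/2757 = 0.00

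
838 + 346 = 1184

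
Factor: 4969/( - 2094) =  - 2^ ( - 1) *3^( - 1 ) * 349^( - 1) * 4969^1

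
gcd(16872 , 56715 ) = 57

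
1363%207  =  121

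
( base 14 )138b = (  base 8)6577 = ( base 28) 4BB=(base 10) 3455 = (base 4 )311333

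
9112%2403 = 1903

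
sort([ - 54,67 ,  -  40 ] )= [ -54,-40,67] 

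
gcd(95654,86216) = 26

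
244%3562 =244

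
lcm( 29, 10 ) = 290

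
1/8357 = 1/8357=0.00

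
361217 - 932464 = -571247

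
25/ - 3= -9 + 2/3 = -8.33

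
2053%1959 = 94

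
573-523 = 50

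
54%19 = 16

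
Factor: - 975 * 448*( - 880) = 2^10*3^1*5^3*7^1*11^1*13^1 = 384384000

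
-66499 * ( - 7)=465493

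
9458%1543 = 200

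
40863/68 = 40863/68 = 600.93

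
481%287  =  194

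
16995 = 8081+8914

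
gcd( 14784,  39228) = 84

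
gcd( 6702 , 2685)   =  3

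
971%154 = 47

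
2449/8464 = 2449/8464 = 0.29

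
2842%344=90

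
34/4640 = 17/2320= 0.01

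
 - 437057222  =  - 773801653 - -336744431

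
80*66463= 5317040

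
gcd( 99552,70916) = 4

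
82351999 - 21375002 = 60976997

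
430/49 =8+ 38/49=8.78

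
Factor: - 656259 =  - 3^1*23^1*9511^1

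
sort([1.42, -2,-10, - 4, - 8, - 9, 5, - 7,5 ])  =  [-10,-9,-8,-7,-4, - 2 , 1.42,5, 5]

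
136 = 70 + 66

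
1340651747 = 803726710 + 536925037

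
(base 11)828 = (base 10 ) 998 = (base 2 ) 1111100110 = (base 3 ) 1100222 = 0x3e6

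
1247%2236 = 1247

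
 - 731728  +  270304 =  -461424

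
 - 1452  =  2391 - 3843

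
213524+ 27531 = 241055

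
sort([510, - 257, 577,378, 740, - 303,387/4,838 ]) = [ - 303, - 257,387/4, 378, 510,577,740, 838 ]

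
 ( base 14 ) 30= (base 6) 110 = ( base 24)1I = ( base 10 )42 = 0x2a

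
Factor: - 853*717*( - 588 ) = 359621388=2^2*3^2*7^2*239^1*853^1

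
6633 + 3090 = 9723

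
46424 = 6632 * 7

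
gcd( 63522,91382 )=2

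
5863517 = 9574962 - 3711445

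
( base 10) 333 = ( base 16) 14D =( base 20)gd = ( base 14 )19B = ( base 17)12a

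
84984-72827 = 12157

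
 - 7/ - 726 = 7/726 =0.01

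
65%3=2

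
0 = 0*638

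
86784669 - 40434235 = 46350434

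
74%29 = 16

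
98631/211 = 98631/211 = 467.45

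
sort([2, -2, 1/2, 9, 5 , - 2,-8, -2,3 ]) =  [ - 8,  -  2, - 2, - 2,1/2,2,3,5 , 9 ]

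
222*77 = 17094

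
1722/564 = 287/94 = 3.05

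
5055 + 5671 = 10726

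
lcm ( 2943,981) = 2943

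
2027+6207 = 8234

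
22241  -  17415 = 4826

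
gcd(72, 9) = 9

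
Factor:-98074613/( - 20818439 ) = 7^1*13^1 * 181^( - 1) * 115019^( - 1)* 1077743^1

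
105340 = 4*26335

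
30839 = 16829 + 14010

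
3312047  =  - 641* ( - 5167)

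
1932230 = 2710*713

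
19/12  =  19/12= 1.58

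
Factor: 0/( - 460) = 0 = 0^1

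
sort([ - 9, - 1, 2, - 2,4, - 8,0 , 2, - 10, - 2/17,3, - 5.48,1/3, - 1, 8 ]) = [ - 10, - 9, - 8,-5.48, - 2,  -  1, - 1 , - 2/17, 0,1/3, 2,2, 3, 4,8 ] 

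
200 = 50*4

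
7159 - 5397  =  1762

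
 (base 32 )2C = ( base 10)76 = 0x4C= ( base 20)3G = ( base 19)40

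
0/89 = 0 =0.00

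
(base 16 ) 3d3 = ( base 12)697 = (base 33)tm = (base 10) 979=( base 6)4311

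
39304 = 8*4913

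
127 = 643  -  516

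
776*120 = 93120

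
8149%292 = 265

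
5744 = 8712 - 2968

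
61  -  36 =25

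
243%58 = 11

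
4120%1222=454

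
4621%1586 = 1449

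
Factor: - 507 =  -  3^1*13^2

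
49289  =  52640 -3351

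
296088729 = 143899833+152188896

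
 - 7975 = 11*(-725)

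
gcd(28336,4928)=1232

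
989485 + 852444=1841929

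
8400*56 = 470400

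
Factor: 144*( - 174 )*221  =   - 2^5*3^3*13^1 * 17^1*29^1 = - 5537376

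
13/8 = 13/8 = 1.62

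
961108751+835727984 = 1796836735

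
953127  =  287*3321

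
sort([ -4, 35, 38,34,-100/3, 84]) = [ - 100/3, - 4,34, 35,38, 84] 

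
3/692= 3/692=0.00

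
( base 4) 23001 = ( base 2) 1011000001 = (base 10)705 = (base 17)278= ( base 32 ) m1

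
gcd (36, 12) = 12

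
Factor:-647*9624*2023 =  - 12596670744 = - 2^3*3^1*7^1*17^2*401^1*647^1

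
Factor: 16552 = 2^3*2069^1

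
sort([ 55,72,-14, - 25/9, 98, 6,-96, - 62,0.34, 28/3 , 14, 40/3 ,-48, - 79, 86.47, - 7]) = [ - 96,-79, - 62,- 48, - 14 , - 7, - 25/9, 0.34 , 6, 28/3,  40/3,14,55, 72, 86.47,98 ]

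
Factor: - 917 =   -  7^1*131^1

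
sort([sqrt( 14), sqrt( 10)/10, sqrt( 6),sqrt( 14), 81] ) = [sqrt( 10)/10, sqrt( 6 ), sqrt( 14),sqrt (14 ), 81]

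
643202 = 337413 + 305789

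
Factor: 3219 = 3^1 * 29^1*37^1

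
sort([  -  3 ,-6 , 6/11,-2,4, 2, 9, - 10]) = [ - 10, - 6 , -3, - 2,6/11,2,4,9] 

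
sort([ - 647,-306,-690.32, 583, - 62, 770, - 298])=[ - 690.32, - 647, - 306, - 298,-62,583, 770]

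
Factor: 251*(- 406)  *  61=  - 6216266 = - 2^1*7^1* 29^1*61^1*251^1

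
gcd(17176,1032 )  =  8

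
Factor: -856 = -2^3*107^1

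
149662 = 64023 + 85639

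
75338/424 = 37669/212 = 177.68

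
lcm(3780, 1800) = 37800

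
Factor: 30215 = 5^1*6043^1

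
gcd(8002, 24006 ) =8002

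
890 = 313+577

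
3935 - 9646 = - 5711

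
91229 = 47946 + 43283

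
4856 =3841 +1015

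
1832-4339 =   -  2507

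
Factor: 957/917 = 3^1*7^( - 1)*11^1*29^1*131^( - 1) 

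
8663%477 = 77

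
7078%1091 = 532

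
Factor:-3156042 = - 2^1*3^1*457^1*1151^1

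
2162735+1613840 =3776575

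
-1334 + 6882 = 5548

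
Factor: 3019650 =2^1*3^1*5^2 * 41^1*491^1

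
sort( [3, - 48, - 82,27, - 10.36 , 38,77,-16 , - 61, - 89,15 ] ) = [ - 89, - 82, - 61, - 48, - 16, - 10.36,3,15,27, 38 , 77 ] 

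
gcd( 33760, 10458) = 2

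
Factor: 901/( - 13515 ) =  - 1/15 = - 3^(  -  1)*5^( - 1)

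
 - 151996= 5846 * ( - 26) 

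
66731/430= 155  +  81/430 = 155.19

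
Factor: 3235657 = 3235657^1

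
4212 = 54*78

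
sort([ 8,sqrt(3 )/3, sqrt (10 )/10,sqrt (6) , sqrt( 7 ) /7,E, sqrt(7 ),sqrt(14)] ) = [ sqrt(10 )/10, sqrt(7 )/7,sqrt( 3 ) /3,sqrt( 6 ),sqrt( 7 ),  E,sqrt( 14 ),8] 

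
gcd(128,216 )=8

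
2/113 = 2/113 = 0.02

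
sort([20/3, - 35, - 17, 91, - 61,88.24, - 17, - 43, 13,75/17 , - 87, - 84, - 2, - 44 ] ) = [ - 87 , - 84, - 61, - 44, - 43, - 35, - 17,-17,- 2,75/17, 20/3, 13,88.24,  91] 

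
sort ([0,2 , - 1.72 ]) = [- 1.72,  0 , 2] 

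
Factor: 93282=2^1*3^1* 7^1*2221^1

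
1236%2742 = 1236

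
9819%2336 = 475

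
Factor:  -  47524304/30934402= - 2^3*23^(  -  1)  *103^( - 1)*6529^( - 1 )*2970269^1 = -23762152/15467201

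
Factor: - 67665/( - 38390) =2^( - 1 )*3^1*11^( - 1)*13^1*347^1*349^( - 1) = 13533/7678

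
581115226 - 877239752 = - 296124526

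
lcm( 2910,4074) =20370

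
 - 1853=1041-2894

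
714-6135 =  - 5421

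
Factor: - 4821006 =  - 2^1*3^1*803501^1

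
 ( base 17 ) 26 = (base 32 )18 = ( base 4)220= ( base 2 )101000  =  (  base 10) 40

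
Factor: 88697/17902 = 2^(-1 ) * 7^1 * 8951^ (-1)* 12671^1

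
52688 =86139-33451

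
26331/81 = 8777/27 = 325.07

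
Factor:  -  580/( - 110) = 58/11  =  2^1*11^ ( - 1 )*29^1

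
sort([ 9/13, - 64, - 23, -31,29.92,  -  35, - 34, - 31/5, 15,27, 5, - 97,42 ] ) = [ -97, - 64, - 35,- 34, - 31, - 23,-31/5,9/13,5,15,27,29.92,42] 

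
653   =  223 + 430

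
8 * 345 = 2760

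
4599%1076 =295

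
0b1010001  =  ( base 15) 56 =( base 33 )2F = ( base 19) 45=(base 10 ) 81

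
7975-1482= 6493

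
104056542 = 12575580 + 91480962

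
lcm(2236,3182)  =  82732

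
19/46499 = 19/46499 = 0.00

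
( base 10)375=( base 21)hi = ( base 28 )db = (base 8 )567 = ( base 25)F0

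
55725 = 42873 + 12852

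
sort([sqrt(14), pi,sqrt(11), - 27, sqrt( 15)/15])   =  [ - 27,sqrt( 15)/15, pi, sqrt(11 ),sqrt(14)] 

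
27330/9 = 9110/3 = 3036.67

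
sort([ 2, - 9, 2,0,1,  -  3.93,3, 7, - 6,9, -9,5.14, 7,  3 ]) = [ -9,  -  9, - 6,-3.93, 0,  1,2,2, 3 , 3, 5.14, 7 , 7, 9 ]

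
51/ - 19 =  - 3 + 6/19 = - 2.68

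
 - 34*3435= - 116790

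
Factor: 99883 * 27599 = 7^1 * 11^1 * 13^1 * 19^1 * 193^1*751^1 = 2756670917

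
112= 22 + 90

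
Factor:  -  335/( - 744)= 2^( - 3)*3^( - 1 )*5^1* 31^( - 1)*67^1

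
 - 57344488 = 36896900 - 94241388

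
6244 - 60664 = -54420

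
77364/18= 4298 = 4298.00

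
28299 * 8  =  226392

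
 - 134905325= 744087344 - 878992669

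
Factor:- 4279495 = -5^1 * 11^1*17^1*23^1*199^1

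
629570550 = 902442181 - 272871631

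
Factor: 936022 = 2^1*468011^1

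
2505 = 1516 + 989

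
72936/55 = 72936/55 = 1326.11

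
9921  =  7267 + 2654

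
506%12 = 2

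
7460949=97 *76917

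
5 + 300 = 305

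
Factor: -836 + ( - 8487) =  - 9323^1 = - 9323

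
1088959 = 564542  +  524417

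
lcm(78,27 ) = 702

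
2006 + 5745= 7751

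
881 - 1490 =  - 609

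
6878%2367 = 2144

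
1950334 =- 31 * (-62914)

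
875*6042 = 5286750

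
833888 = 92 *9064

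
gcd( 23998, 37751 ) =1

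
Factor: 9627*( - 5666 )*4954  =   - 2^2*3^1*2477^1*2833^1 * 3209^1  =  - 270223767228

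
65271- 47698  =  17573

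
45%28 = 17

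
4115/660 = 823/132  =  6.23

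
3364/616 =5 + 71/154 = 5.46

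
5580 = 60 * 93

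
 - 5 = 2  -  7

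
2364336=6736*351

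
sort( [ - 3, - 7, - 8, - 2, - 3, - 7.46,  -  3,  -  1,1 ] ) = [ - 8, - 7.46, - 7,-3,- 3,-3, - 2, - 1, 1 ] 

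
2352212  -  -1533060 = 3885272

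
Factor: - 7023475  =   -5^2*280939^1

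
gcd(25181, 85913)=1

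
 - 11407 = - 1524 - 9883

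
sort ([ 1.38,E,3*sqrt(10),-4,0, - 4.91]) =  [-4.91, - 4,0,1.38,E,3*sqrt(10)]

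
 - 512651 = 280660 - 793311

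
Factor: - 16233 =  - 3^1 * 7^1 * 773^1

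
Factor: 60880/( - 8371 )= -80/11 = -  2^4 * 5^1 * 11^( - 1 ) 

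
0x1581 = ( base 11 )4155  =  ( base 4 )1112001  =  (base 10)5505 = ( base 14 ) 2013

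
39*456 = 17784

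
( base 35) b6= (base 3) 112111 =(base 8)607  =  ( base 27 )ED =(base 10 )391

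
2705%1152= 401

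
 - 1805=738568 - 740373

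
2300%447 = 65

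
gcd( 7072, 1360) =272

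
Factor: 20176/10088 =2 = 2^1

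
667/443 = 1+224/443 = 1.51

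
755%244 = 23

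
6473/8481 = 6473/8481= 0.76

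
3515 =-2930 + 6445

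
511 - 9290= - 8779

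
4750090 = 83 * 57230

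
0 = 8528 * 0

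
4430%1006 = 406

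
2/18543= 2/18543 = 0.00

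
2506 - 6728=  - 4222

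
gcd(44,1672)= 44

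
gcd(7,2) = 1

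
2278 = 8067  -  5789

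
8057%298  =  11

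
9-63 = - 54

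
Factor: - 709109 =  - 379^1*1871^1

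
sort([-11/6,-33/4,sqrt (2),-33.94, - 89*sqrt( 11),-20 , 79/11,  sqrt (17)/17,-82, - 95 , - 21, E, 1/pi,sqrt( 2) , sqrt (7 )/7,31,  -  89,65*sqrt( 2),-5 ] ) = [ -89*sqrt(11), - 95,-89,-82, - 33.94 ,- 21,-20,- 33/4, - 5,-11/6,sqrt(17)/17,1/pi,sqrt (7)/7,sqrt ( 2),sqrt( 2 ), E,79/11,31,65*sqrt( 2) ]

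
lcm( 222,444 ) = 444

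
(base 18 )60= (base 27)40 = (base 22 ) 4k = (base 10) 108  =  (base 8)154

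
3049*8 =24392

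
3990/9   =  1330/3 = 443.33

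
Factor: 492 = 2^2*3^1*41^1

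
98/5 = 98/5 =19.60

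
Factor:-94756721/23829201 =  - 3^(-3)*11^( - 1)*6911^1*13711^1 * 80233^ ( - 1)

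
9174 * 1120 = 10274880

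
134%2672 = 134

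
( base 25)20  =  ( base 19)2C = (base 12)42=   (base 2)110010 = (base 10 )50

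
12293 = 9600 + 2693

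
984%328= 0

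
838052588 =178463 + 837874125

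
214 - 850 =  - 636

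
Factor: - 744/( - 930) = 4/5=2^2*5^( - 1)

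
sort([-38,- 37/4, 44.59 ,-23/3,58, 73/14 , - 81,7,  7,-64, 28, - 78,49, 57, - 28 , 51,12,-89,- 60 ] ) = [-89  , - 81 , - 78, - 64,  -  60,-38, - 28,-37/4 ,- 23/3, 73/14, 7, 7,12,28 , 44.59,49 , 51, 57, 58] 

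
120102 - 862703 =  - 742601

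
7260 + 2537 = 9797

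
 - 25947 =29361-55308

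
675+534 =1209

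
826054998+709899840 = 1535954838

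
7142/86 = 83 + 2/43 = 83.05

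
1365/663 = 35/17 = 2.06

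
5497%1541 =874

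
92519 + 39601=132120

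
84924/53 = 84924/53 = 1602.34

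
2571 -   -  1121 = 3692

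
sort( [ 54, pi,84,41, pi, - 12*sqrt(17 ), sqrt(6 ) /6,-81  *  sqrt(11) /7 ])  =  [  -  12*sqrt(17), - 81*sqrt( 11)/7, sqrt(6)/6,  pi,pi, 41, 54,84]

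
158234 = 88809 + 69425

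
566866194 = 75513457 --491352737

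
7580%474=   470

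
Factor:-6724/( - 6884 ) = 41^2 *1721^( - 1) = 1681/1721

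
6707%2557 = 1593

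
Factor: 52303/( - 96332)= - 2^(- 2)*193^1*271^1*24083^(  -  1 ) 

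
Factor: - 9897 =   -  3^1*3299^1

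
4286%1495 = 1296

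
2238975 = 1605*1395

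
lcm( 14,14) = 14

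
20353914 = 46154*441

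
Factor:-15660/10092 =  - 3^2*5^1 * 29^ ( - 1)= - 45/29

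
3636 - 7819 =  - 4183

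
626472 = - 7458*( - 84 ) 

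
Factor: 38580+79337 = 117917=117917^1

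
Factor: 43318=2^1*11^2*179^1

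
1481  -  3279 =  - 1798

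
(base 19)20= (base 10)38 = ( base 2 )100110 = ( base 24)1E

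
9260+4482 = 13742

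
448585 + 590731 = 1039316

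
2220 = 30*74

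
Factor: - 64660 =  - 2^2*5^1 * 53^1*61^1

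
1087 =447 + 640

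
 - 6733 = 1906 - 8639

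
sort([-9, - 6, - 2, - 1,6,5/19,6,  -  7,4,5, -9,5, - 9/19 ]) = [- 9, - 9,-7, - 6, - 2, - 1,- 9/19, 5/19, 4,5 , 5, 6,6 ]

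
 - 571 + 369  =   - 202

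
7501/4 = 7501/4=1875.25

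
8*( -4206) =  - 33648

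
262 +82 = 344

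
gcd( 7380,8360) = 20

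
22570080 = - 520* (  -  43404)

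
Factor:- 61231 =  - 61231^1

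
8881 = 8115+766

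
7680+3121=10801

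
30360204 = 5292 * 5737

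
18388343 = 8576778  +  9811565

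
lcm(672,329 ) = 31584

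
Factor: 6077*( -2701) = - 37^1*59^1*73^1 * 103^1=   - 16413977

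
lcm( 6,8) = 24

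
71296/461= 71296/461 = 154.66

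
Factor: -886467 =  - 3^1*47^1*6287^1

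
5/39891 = 5/39891 = 0.00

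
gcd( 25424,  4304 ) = 16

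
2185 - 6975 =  - 4790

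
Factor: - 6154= - 2^1* 17^1* 181^1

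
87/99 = 29/33 =0.88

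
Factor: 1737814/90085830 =3^( - 1)*5^( - 1)*13^1*89^1  *751^1*3002861^ ( - 1) = 868907/45042915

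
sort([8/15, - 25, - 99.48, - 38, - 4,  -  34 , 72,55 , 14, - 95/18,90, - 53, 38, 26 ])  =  [ - 99.48, - 53,-38 , - 34,-25, - 95/18,  -  4,8/15, 14,  26, 38,55,72,90] 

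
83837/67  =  1251  +  20/67 = 1251.30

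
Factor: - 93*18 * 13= - 2^1*3^3*13^1*31^1 = - 21762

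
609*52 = 31668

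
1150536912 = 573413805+577123107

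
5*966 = 4830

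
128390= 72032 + 56358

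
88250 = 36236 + 52014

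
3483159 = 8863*393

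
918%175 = 43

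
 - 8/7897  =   - 8/7897 = -0.00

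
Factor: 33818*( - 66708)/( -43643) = 2255931144/43643 = 2^3 * 3^2*17^1*19^ (-1)*37^1*109^1*457^1*2297^( - 1) 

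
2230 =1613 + 617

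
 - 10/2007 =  - 1 + 1997/2007= - 0.00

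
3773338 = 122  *30929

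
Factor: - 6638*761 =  - 2^1*761^1*3319^1=- 5051518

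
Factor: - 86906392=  - 2^3*31^1 * 350429^1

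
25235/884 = 28 + 483/884 = 28.55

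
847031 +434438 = 1281469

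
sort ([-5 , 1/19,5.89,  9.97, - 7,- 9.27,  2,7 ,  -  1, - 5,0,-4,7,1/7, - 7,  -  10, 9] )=[  -  10, - 9.27, - 7,- 7 , - 5, - 5,-4, - 1 , 0, 1/19 , 1/7,2,5.89,7,7, 9 , 9.97 ]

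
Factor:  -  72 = - 2^3*3^2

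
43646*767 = 33476482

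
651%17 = 5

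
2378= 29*82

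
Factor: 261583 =7^1*37369^1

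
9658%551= 291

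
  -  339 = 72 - 411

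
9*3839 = 34551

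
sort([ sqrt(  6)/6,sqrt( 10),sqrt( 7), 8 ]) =[sqrt(6)/6,sqrt (7 ), sqrt ( 10), 8]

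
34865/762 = 45 + 575/762 =45.75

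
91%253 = 91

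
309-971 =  - 662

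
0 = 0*39296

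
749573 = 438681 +310892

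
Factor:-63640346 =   -  2^1*7^1 * 11^1*79^1*5231^1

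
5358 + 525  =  5883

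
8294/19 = 8294/19=436.53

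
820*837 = 686340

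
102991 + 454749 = 557740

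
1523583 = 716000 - -807583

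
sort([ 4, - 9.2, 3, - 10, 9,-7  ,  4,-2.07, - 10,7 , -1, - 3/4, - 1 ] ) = [ - 10, - 10, - 9.2, - 7 , -2.07, -1, - 1, - 3/4, 3, 4  ,  4, 7,  9]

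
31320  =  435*72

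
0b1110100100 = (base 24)1ek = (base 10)932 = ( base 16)3a4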